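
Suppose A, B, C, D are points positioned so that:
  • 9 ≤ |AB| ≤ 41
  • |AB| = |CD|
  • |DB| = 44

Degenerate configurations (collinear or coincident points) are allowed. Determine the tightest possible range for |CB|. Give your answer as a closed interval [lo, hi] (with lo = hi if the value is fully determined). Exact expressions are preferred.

|CB| ∈ [3, 85]  (≈ [3.0000, 85.0000])

|AB| ∈ [9, 41]
|BD| ∈ {44}
|CD| ∈ [9, 41]
|AD| ∈ [3, 85]
|BC| ∈ [3, 85]
|AC| ∈ [0, 126]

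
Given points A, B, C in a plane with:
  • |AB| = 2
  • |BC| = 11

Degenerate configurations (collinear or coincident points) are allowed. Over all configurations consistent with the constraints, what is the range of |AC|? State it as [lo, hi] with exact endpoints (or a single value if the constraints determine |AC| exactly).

|AC| ∈ [9, 13]  (≈ [9.0000, 13.0000])

|AB| ∈ {2}
|BC| ∈ {11}
|AC| ∈ [9, 13]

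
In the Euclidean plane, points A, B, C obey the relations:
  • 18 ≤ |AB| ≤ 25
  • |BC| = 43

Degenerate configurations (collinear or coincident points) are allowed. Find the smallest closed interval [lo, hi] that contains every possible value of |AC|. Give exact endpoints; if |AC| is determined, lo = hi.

|AC| ∈ [18, 68]  (≈ [18.0000, 68.0000])

|AB| ∈ [18, 25]
|BC| ∈ {43}
|AC| ∈ [18, 68]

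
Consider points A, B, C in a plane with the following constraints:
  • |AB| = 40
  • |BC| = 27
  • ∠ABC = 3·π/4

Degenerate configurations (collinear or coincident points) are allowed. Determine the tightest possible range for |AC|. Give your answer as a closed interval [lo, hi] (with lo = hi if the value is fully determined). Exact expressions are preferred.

|AB| ∈ {40}
|BC| ∈ {27}
|AC| ∈ {√(1080·√(2) + 2329)}

|AC| = √(1080·√(2) + 2329)  (≈ 62.0995)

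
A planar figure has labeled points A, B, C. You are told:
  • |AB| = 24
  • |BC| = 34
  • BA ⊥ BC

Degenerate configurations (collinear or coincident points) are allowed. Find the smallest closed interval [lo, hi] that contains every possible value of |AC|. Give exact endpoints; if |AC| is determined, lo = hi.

|AC| = 2·√(433)  (≈ 41.6173)

|AB| ∈ {24}
|BC| ∈ {34}
|AC| ∈ {2·√(433)}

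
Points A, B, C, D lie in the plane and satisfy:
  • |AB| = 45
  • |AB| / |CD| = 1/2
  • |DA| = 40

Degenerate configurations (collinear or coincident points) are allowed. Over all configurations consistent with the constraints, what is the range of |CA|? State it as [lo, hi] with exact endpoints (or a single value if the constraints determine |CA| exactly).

|CA| ∈ [50, 130]  (≈ [50.0000, 130.0000])

|AB| ∈ {45}
|AD| ∈ {40}
|CD| ∈ {90}
|BD| ∈ [5, 85]
|AC| ∈ [50, 130]
|BC| ∈ [5, 175]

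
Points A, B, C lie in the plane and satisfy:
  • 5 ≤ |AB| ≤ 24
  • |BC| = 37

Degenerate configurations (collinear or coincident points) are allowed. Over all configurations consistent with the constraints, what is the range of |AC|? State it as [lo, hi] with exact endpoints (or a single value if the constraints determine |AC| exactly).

|AC| ∈ [13, 61]  (≈ [13.0000, 61.0000])

|AB| ∈ [5, 24]
|BC| ∈ {37}
|AC| ∈ [13, 61]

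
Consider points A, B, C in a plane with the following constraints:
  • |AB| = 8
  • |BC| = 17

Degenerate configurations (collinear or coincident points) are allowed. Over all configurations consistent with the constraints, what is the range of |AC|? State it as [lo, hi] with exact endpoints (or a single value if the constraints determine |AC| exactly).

|AC| ∈ [9, 25]  (≈ [9.0000, 25.0000])

|AB| ∈ {8}
|BC| ∈ {17}
|AC| ∈ [9, 25]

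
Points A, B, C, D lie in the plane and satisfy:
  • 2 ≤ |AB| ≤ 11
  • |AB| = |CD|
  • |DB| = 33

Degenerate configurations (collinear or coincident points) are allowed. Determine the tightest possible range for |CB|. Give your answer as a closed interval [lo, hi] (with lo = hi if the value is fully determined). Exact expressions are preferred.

|CB| ∈ [22, 44]  (≈ [22.0000, 44.0000])

|AB| ∈ [2, 11]
|BD| ∈ {33}
|CD| ∈ [2, 11]
|AD| ∈ [22, 44]
|BC| ∈ [22, 44]
|AC| ∈ [11, 55]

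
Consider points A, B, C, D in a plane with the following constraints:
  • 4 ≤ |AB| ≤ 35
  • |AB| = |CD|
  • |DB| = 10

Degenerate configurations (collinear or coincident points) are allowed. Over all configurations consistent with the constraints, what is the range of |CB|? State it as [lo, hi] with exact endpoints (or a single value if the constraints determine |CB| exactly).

|CB| ∈ [0, 45]  (≈ [0.0000, 45.0000])

|AB| ∈ [4, 35]
|BD| ∈ {10}
|CD| ∈ [4, 35]
|AD| ∈ [0, 45]
|BC| ∈ [0, 45]
|AC| ∈ [0, 80]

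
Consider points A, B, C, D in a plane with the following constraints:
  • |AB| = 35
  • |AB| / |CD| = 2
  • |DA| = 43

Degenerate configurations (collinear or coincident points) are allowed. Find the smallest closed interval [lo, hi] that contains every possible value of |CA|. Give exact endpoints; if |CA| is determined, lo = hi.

|CA| ∈ [51/2, 121/2]  (≈ [25.5000, 60.5000])

|AB| ∈ {35}
|AD| ∈ {43}
|CD| ∈ {35/2}
|BD| ∈ [8, 78]
|AC| ∈ [51/2, 121/2]
|BC| ∈ [0, 191/2]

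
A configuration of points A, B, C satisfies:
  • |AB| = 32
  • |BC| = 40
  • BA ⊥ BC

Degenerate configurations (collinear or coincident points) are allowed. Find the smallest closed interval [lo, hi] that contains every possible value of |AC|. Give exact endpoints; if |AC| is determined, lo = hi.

|AB| ∈ {32}
|BC| ∈ {40}
|AC| ∈ {8·√(41)}

|AC| = 8·√(41)  (≈ 51.2250)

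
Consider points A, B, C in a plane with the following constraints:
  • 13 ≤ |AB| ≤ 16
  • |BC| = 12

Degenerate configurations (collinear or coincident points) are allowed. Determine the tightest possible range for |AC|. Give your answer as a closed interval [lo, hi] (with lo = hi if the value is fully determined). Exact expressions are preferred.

|AC| ∈ [1, 28]  (≈ [1.0000, 28.0000])

|AB| ∈ [13, 16]
|BC| ∈ {12}
|AC| ∈ [1, 28]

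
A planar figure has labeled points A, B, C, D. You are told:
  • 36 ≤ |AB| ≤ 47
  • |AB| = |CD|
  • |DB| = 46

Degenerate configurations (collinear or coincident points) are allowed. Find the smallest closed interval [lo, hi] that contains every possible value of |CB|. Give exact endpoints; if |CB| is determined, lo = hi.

|AB| ∈ [36, 47]
|BD| ∈ {46}
|CD| ∈ [36, 47]
|AD| ∈ [0, 93]
|BC| ∈ [0, 93]
|AC| ∈ [0, 140]

|CB| ∈ [0, 93]  (≈ [0.0000, 93.0000])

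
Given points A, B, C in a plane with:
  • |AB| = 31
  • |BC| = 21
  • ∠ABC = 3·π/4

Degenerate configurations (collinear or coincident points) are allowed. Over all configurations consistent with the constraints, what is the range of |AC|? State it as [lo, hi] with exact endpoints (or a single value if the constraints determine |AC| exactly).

|AB| ∈ {31}
|BC| ∈ {21}
|AC| ∈ {√(651·√(2) + 1402)}

|AC| = √(651·√(2) + 1402)  (≈ 48.1939)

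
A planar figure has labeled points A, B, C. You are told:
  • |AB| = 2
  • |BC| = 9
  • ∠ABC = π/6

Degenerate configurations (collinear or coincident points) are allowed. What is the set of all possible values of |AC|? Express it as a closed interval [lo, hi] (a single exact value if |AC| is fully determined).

|AC| = √(85 - 18·√(3))  (≈ 7.3364)

|AB| ∈ {2}
|BC| ∈ {9}
|AC| ∈ {√(85 - 18·√(3))}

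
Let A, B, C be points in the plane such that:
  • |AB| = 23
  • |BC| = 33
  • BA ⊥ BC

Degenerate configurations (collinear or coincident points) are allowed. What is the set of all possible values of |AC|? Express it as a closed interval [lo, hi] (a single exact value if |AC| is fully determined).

|AB| ∈ {23}
|BC| ∈ {33}
|AC| ∈ {√(1618)}

|AC| = √(1618)  (≈ 40.2244)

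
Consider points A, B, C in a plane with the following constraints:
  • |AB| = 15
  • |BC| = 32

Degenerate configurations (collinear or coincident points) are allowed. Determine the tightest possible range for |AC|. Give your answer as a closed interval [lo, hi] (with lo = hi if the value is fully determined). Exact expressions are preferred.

|AC| ∈ [17, 47]  (≈ [17.0000, 47.0000])

|AB| ∈ {15}
|BC| ∈ {32}
|AC| ∈ [17, 47]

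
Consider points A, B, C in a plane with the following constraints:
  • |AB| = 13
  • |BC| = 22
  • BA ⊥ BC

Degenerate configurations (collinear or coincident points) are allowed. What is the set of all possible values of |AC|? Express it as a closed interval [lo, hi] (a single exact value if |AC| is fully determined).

|AB| ∈ {13}
|BC| ∈ {22}
|AC| ∈ {√(653)}

|AC| = √(653)  (≈ 25.5539)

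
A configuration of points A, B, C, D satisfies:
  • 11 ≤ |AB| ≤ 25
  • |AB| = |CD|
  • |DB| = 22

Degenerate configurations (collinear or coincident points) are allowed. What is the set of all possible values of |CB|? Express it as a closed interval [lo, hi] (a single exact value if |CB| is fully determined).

|AB| ∈ [11, 25]
|BD| ∈ {22}
|CD| ∈ [11, 25]
|AD| ∈ [0, 47]
|BC| ∈ [0, 47]
|AC| ∈ [0, 72]

|CB| ∈ [0, 47]  (≈ [0.0000, 47.0000])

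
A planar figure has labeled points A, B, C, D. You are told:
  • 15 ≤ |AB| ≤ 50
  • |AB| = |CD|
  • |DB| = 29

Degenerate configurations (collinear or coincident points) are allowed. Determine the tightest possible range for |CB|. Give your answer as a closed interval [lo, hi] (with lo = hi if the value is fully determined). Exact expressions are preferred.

|AB| ∈ [15, 50]
|BD| ∈ {29}
|CD| ∈ [15, 50]
|AD| ∈ [0, 79]
|BC| ∈ [0, 79]
|AC| ∈ [0, 129]

|CB| ∈ [0, 79]  (≈ [0.0000, 79.0000])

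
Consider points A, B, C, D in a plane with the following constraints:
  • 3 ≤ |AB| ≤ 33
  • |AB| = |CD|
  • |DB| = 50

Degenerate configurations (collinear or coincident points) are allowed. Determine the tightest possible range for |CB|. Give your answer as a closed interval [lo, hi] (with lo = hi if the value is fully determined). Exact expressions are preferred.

|AB| ∈ [3, 33]
|BD| ∈ {50}
|CD| ∈ [3, 33]
|AD| ∈ [17, 83]
|BC| ∈ [17, 83]
|AC| ∈ [0, 116]

|CB| ∈ [17, 83]  (≈ [17.0000, 83.0000])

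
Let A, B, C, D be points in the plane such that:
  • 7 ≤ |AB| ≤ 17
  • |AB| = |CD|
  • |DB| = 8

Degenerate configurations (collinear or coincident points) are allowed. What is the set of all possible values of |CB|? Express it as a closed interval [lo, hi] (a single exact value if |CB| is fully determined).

|AB| ∈ [7, 17]
|BD| ∈ {8}
|CD| ∈ [7, 17]
|AD| ∈ [0, 25]
|BC| ∈ [0, 25]
|AC| ∈ [0, 42]

|CB| ∈ [0, 25]  (≈ [0.0000, 25.0000])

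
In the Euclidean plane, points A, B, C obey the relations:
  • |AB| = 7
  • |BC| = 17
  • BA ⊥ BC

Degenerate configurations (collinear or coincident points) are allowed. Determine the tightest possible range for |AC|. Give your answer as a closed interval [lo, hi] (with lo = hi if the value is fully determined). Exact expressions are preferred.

|AB| ∈ {7}
|BC| ∈ {17}
|AC| ∈ {13·√(2)}

|AC| = 13·√(2)  (≈ 18.3848)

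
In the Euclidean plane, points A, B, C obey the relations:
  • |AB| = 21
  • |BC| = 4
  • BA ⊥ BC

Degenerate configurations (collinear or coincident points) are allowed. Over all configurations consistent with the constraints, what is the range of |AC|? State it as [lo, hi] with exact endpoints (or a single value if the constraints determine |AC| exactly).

|AC| = √(457)  (≈ 21.3776)

|AB| ∈ {21}
|BC| ∈ {4}
|AC| ∈ {√(457)}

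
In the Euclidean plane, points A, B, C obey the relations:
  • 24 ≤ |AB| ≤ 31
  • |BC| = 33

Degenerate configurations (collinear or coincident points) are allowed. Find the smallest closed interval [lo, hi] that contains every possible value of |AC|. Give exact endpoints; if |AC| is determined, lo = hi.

|AC| ∈ [2, 64]  (≈ [2.0000, 64.0000])

|AB| ∈ [24, 31]
|BC| ∈ {33}
|AC| ∈ [2, 64]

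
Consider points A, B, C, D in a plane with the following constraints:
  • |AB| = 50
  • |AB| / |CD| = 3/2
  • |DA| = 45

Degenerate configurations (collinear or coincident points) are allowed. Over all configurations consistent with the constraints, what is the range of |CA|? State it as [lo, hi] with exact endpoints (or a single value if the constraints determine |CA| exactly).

|CA| ∈ [35/3, 235/3]  (≈ [11.6667, 78.3333])

|AB| ∈ {50}
|AD| ∈ {45}
|CD| ∈ {100/3}
|BD| ∈ [5, 95]
|AC| ∈ [35/3, 235/3]
|BC| ∈ [0, 385/3]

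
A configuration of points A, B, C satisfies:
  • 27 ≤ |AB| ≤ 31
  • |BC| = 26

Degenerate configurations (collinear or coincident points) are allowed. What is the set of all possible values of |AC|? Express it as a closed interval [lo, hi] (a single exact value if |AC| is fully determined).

|AC| ∈ [1, 57]  (≈ [1.0000, 57.0000])

|AB| ∈ [27, 31]
|BC| ∈ {26}
|AC| ∈ [1, 57]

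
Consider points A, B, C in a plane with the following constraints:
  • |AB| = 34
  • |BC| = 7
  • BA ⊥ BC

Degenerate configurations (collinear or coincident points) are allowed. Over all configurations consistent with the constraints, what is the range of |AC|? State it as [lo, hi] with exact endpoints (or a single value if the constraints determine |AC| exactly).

|AC| = √(1205)  (≈ 34.7131)

|AB| ∈ {34}
|BC| ∈ {7}
|AC| ∈ {√(1205)}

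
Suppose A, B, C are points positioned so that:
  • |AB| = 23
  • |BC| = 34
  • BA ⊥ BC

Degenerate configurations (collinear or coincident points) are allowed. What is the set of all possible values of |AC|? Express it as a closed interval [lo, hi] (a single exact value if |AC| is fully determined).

|AC| = √(1685)  (≈ 41.0488)

|AB| ∈ {23}
|BC| ∈ {34}
|AC| ∈ {√(1685)}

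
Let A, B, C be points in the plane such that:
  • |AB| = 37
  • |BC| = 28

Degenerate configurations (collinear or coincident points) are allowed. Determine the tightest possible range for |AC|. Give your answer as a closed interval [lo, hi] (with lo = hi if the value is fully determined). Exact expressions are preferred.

|AB| ∈ {37}
|BC| ∈ {28}
|AC| ∈ [9, 65]

|AC| ∈ [9, 65]  (≈ [9.0000, 65.0000])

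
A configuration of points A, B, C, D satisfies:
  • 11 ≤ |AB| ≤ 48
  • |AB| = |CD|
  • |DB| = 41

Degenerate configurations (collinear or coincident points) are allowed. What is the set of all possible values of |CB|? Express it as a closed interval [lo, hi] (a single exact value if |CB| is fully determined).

|CB| ∈ [0, 89]  (≈ [0.0000, 89.0000])

|AB| ∈ [11, 48]
|BD| ∈ {41}
|CD| ∈ [11, 48]
|AD| ∈ [0, 89]
|BC| ∈ [0, 89]
|AC| ∈ [0, 137]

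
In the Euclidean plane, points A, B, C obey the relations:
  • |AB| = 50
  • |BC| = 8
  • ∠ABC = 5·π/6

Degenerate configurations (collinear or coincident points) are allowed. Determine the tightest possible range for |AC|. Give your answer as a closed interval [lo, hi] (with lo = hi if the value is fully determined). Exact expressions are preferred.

|AB| ∈ {50}
|BC| ∈ {8}
|AC| ∈ {2·√(100·√(3) + 641)}

|AC| = 2·√(100·√(3) + 641)  (≈ 57.0686)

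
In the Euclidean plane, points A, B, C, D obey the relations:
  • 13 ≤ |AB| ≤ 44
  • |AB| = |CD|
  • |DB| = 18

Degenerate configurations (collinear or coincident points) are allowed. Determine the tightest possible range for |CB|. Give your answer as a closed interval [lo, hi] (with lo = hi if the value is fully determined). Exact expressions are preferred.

|AB| ∈ [13, 44]
|BD| ∈ {18}
|CD| ∈ [13, 44]
|AD| ∈ [0, 62]
|BC| ∈ [0, 62]
|AC| ∈ [0, 106]

|CB| ∈ [0, 62]  (≈ [0.0000, 62.0000])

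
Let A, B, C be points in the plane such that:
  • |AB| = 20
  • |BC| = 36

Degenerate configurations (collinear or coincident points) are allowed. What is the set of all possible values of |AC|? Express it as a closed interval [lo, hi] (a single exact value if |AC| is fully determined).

|AC| ∈ [16, 56]  (≈ [16.0000, 56.0000])

|AB| ∈ {20}
|BC| ∈ {36}
|AC| ∈ [16, 56]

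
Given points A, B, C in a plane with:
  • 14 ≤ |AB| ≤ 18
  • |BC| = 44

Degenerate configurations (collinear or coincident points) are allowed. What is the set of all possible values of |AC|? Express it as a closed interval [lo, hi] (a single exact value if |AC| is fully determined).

|AB| ∈ [14, 18]
|BC| ∈ {44}
|AC| ∈ [26, 62]

|AC| ∈ [26, 62]  (≈ [26.0000, 62.0000])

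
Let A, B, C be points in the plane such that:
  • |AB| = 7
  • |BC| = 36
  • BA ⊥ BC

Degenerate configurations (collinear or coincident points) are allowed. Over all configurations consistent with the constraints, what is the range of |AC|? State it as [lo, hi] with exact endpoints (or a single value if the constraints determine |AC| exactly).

|AB| ∈ {7}
|BC| ∈ {36}
|AC| ∈ {√(1345)}

|AC| = √(1345)  (≈ 36.6742)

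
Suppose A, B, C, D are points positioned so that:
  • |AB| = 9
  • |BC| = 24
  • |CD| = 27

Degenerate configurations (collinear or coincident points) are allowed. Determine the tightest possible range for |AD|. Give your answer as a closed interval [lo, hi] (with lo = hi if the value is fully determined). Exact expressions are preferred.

|AB| ∈ {9}
|BC| ∈ {24}
|CD| ∈ {27}
|AC| ∈ [15, 33]
|BD| ∈ [3, 51]
|AD| ∈ [0, 60]

|AD| ∈ [0, 60]  (≈ [0.0000, 60.0000])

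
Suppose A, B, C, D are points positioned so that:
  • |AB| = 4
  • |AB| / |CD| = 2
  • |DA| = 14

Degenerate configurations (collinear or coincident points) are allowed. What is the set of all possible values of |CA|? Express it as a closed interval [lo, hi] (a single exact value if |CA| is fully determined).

|AB| ∈ {4}
|AD| ∈ {14}
|CD| ∈ {2}
|BD| ∈ [10, 18]
|AC| ∈ [12, 16]
|BC| ∈ [8, 20]

|CA| ∈ [12, 16]  (≈ [12.0000, 16.0000])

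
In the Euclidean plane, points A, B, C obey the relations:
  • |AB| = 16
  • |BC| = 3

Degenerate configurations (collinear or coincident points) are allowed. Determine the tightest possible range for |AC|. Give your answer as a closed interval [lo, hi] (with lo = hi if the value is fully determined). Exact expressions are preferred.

|AC| ∈ [13, 19]  (≈ [13.0000, 19.0000])

|AB| ∈ {16}
|BC| ∈ {3}
|AC| ∈ [13, 19]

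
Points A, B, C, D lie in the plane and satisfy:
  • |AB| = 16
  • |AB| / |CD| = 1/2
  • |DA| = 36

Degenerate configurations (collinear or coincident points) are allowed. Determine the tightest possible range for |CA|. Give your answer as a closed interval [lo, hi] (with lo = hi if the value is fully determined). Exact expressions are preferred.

|AB| ∈ {16}
|AD| ∈ {36}
|CD| ∈ {32}
|BD| ∈ [20, 52]
|AC| ∈ [4, 68]
|BC| ∈ [0, 84]

|CA| ∈ [4, 68]  (≈ [4.0000, 68.0000])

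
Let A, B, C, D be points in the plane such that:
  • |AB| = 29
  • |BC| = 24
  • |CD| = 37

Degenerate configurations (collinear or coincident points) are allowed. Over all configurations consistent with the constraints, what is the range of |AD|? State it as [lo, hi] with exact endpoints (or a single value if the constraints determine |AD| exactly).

|AB| ∈ {29}
|BC| ∈ {24}
|CD| ∈ {37}
|AC| ∈ [5, 53]
|BD| ∈ [13, 61]
|AD| ∈ [0, 90]

|AD| ∈ [0, 90]  (≈ [0.0000, 90.0000])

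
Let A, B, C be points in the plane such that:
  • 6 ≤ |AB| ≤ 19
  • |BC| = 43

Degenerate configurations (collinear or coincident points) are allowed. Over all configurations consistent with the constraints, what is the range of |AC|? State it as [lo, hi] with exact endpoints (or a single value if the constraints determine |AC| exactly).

|AC| ∈ [24, 62]  (≈ [24.0000, 62.0000])

|AB| ∈ [6, 19]
|BC| ∈ {43}
|AC| ∈ [24, 62]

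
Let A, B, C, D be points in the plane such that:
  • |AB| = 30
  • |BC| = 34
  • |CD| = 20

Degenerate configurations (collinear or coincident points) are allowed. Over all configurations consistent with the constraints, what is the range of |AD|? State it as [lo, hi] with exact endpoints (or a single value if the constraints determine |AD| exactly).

|AD| ∈ [0, 84]  (≈ [0.0000, 84.0000])

|AB| ∈ {30}
|BC| ∈ {34}
|CD| ∈ {20}
|AC| ∈ [4, 64]
|BD| ∈ [14, 54]
|AD| ∈ [0, 84]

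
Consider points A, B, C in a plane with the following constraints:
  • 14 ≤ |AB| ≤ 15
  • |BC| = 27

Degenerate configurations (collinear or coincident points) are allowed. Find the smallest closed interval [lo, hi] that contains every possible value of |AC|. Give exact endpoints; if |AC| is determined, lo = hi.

|AC| ∈ [12, 42]  (≈ [12.0000, 42.0000])

|AB| ∈ [14, 15]
|BC| ∈ {27}
|AC| ∈ [12, 42]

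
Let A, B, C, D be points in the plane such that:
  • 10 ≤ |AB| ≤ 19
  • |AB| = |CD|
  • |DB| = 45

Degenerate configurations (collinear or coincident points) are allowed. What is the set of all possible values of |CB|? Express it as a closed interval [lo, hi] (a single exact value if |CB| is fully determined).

|CB| ∈ [26, 64]  (≈ [26.0000, 64.0000])

|AB| ∈ [10, 19]
|BD| ∈ {45}
|CD| ∈ [10, 19]
|AD| ∈ [26, 64]
|BC| ∈ [26, 64]
|AC| ∈ [7, 83]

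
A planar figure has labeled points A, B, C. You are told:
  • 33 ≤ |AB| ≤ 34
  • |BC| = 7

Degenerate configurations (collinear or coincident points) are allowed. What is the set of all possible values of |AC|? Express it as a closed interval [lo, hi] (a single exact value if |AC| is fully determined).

|AB| ∈ [33, 34]
|BC| ∈ {7}
|AC| ∈ [26, 41]

|AC| ∈ [26, 41]  (≈ [26.0000, 41.0000])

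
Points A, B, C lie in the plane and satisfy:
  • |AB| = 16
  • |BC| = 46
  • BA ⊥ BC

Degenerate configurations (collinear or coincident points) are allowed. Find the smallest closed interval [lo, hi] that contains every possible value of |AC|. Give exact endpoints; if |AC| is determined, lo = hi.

|AB| ∈ {16}
|BC| ∈ {46}
|AC| ∈ {2·√(593)}

|AC| = 2·√(593)  (≈ 48.7032)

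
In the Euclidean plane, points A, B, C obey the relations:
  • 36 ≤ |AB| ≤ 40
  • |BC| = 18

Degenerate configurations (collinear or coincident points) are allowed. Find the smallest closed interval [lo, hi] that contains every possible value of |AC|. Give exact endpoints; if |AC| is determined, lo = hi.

|AC| ∈ [18, 58]  (≈ [18.0000, 58.0000])

|AB| ∈ [36, 40]
|BC| ∈ {18}
|AC| ∈ [18, 58]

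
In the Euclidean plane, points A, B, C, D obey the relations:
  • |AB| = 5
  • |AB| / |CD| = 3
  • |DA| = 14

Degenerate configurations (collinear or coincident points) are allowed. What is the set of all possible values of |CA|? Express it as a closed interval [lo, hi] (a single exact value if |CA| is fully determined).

|CA| ∈ [37/3, 47/3]  (≈ [12.3333, 15.6667])

|AB| ∈ {5}
|AD| ∈ {14}
|CD| ∈ {5/3}
|BD| ∈ [9, 19]
|AC| ∈ [37/3, 47/3]
|BC| ∈ [22/3, 62/3]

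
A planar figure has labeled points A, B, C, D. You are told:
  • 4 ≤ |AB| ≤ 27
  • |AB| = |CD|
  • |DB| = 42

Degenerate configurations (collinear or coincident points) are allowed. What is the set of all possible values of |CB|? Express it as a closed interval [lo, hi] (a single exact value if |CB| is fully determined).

|AB| ∈ [4, 27]
|BD| ∈ {42}
|CD| ∈ [4, 27]
|AD| ∈ [15, 69]
|BC| ∈ [15, 69]
|AC| ∈ [0, 96]

|CB| ∈ [15, 69]  (≈ [15.0000, 69.0000])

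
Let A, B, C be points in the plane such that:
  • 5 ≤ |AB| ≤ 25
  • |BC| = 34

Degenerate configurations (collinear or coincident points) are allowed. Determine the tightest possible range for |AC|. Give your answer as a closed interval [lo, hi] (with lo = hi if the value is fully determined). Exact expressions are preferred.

|AB| ∈ [5, 25]
|BC| ∈ {34}
|AC| ∈ [9, 59]

|AC| ∈ [9, 59]  (≈ [9.0000, 59.0000])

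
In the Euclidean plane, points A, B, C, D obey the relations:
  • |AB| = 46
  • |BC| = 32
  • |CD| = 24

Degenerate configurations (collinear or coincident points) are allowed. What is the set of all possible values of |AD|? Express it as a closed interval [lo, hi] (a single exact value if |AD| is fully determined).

|AD| ∈ [0, 102]  (≈ [0.0000, 102.0000])

|AB| ∈ {46}
|BC| ∈ {32}
|CD| ∈ {24}
|AC| ∈ [14, 78]
|BD| ∈ [8, 56]
|AD| ∈ [0, 102]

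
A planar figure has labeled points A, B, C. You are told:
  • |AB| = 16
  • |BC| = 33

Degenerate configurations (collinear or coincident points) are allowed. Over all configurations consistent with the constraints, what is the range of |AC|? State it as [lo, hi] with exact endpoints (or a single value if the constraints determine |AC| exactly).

|AC| ∈ [17, 49]  (≈ [17.0000, 49.0000])

|AB| ∈ {16}
|BC| ∈ {33}
|AC| ∈ [17, 49]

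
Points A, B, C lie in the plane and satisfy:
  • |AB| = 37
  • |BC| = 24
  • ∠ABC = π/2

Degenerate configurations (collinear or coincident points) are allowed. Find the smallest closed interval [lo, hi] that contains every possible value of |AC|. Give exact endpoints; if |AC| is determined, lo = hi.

|AB| ∈ {37}
|BC| ∈ {24}
|AC| ∈ {√(1945)}

|AC| = √(1945)  (≈ 44.1022)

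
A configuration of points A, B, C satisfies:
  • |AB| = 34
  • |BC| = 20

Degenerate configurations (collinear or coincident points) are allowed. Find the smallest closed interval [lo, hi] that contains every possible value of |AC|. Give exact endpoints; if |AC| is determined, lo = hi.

|AB| ∈ {34}
|BC| ∈ {20}
|AC| ∈ [14, 54]

|AC| ∈ [14, 54]  (≈ [14.0000, 54.0000])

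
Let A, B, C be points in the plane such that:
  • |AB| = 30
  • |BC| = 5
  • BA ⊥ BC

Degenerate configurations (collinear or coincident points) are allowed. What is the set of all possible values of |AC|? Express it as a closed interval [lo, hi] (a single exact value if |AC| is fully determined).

|AC| = 5·√(37)  (≈ 30.4138)

|AB| ∈ {30}
|BC| ∈ {5}
|AC| ∈ {5·√(37)}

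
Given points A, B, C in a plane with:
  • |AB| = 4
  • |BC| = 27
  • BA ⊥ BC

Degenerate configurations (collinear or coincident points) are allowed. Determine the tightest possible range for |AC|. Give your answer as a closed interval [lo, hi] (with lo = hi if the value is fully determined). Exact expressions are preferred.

|AC| = √(745)  (≈ 27.2947)

|AB| ∈ {4}
|BC| ∈ {27}
|AC| ∈ {√(745)}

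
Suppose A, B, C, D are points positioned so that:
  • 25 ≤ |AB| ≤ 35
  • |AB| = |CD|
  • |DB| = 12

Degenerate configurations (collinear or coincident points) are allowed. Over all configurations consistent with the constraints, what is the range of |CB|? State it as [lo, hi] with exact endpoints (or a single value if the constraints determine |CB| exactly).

|CB| ∈ [13, 47]  (≈ [13.0000, 47.0000])

|AB| ∈ [25, 35]
|BD| ∈ {12}
|CD| ∈ [25, 35]
|AD| ∈ [13, 47]
|BC| ∈ [13, 47]
|AC| ∈ [0, 82]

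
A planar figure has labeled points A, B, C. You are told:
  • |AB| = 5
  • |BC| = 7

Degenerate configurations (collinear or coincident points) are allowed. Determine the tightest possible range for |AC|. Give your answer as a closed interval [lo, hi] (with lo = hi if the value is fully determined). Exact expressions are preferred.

|AC| ∈ [2, 12]  (≈ [2.0000, 12.0000])

|AB| ∈ {5}
|BC| ∈ {7}
|AC| ∈ [2, 12]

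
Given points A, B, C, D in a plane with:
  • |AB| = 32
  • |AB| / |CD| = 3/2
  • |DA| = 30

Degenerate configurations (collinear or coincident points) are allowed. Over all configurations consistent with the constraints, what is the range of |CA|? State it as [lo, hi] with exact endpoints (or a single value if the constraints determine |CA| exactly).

|CA| ∈ [26/3, 154/3]  (≈ [8.6667, 51.3333])

|AB| ∈ {32}
|AD| ∈ {30}
|CD| ∈ {64/3}
|BD| ∈ [2, 62]
|AC| ∈ [26/3, 154/3]
|BC| ∈ [0, 250/3]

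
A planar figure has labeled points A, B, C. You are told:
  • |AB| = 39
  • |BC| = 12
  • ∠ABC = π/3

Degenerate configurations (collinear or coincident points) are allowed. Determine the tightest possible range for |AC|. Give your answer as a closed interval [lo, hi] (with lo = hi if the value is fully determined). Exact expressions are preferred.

|AB| ∈ {39}
|BC| ∈ {12}
|AC| ∈ {3·√(133)}

|AC| = 3·√(133)  (≈ 34.5977)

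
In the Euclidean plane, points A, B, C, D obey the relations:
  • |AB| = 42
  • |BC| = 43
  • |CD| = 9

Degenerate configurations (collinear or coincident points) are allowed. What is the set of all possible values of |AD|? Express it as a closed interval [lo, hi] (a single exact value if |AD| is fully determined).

|AB| ∈ {42}
|BC| ∈ {43}
|CD| ∈ {9}
|AC| ∈ [1, 85]
|BD| ∈ [34, 52]
|AD| ∈ [0, 94]

|AD| ∈ [0, 94]  (≈ [0.0000, 94.0000])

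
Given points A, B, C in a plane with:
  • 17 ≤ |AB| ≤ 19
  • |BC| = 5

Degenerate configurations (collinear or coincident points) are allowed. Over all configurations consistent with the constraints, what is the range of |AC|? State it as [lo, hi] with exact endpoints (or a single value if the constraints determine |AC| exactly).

|AC| ∈ [12, 24]  (≈ [12.0000, 24.0000])

|AB| ∈ [17, 19]
|BC| ∈ {5}
|AC| ∈ [12, 24]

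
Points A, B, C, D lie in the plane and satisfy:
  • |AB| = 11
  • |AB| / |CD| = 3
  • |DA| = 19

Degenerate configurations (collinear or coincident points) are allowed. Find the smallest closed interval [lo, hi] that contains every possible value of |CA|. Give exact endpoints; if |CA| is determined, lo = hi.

|AB| ∈ {11}
|AD| ∈ {19}
|CD| ∈ {11/3}
|BD| ∈ [8, 30]
|AC| ∈ [46/3, 68/3]
|BC| ∈ [13/3, 101/3]

|CA| ∈ [46/3, 68/3]  (≈ [15.3333, 22.6667])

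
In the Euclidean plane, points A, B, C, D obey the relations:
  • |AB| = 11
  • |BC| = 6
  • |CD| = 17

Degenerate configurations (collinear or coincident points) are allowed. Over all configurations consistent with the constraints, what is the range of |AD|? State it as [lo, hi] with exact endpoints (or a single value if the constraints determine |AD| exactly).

|AB| ∈ {11}
|BC| ∈ {6}
|CD| ∈ {17}
|AC| ∈ [5, 17]
|BD| ∈ [11, 23]
|AD| ∈ [0, 34]

|AD| ∈ [0, 34]  (≈ [0.0000, 34.0000])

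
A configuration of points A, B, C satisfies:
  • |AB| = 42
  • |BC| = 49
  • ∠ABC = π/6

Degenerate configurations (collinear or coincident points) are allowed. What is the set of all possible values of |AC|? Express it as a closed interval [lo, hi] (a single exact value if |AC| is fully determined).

|AB| ∈ {42}
|BC| ∈ {49}
|AC| ∈ {7·√(85 - 42·√(3))}

|AC| = 7·√(85 - 42·√(3))  (≈ 24.5039)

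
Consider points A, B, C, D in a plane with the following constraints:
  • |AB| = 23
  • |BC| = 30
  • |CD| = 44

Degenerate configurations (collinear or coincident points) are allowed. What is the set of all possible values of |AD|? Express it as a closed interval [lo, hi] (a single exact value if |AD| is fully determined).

|AB| ∈ {23}
|BC| ∈ {30}
|CD| ∈ {44}
|AC| ∈ [7, 53]
|BD| ∈ [14, 74]
|AD| ∈ [0, 97]

|AD| ∈ [0, 97]  (≈ [0.0000, 97.0000])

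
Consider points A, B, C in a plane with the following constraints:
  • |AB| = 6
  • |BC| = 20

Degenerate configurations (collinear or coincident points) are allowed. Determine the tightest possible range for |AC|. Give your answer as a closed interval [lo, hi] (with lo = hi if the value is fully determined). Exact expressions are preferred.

|AB| ∈ {6}
|BC| ∈ {20}
|AC| ∈ [14, 26]

|AC| ∈ [14, 26]  (≈ [14.0000, 26.0000])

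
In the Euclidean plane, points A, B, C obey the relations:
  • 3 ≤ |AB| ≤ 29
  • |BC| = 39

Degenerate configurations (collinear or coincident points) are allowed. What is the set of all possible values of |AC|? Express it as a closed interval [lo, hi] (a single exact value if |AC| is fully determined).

|AB| ∈ [3, 29]
|BC| ∈ {39}
|AC| ∈ [10, 68]

|AC| ∈ [10, 68]  (≈ [10.0000, 68.0000])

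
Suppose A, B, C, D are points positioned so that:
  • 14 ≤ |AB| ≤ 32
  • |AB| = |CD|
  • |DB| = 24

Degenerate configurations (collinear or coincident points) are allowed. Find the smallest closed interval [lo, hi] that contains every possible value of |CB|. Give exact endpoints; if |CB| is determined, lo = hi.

|AB| ∈ [14, 32]
|BD| ∈ {24}
|CD| ∈ [14, 32]
|AD| ∈ [0, 56]
|BC| ∈ [0, 56]
|AC| ∈ [0, 88]

|CB| ∈ [0, 56]  (≈ [0.0000, 56.0000])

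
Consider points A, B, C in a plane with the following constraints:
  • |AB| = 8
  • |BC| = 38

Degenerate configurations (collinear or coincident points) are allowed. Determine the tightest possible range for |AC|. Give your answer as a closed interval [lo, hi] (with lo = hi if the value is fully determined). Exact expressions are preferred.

|AC| ∈ [30, 46]  (≈ [30.0000, 46.0000])

|AB| ∈ {8}
|BC| ∈ {38}
|AC| ∈ [30, 46]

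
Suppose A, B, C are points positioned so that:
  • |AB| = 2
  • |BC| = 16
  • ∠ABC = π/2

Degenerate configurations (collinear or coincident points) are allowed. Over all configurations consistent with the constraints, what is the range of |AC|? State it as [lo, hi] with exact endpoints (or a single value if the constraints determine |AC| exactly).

|AB| ∈ {2}
|BC| ∈ {16}
|AC| ∈ {2·√(65)}

|AC| = 2·√(65)  (≈ 16.1245)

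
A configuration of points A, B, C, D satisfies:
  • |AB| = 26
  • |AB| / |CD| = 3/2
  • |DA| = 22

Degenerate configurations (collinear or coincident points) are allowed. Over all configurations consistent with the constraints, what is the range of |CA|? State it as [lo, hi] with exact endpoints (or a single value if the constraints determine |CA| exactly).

|CA| ∈ [14/3, 118/3]  (≈ [4.6667, 39.3333])

|AB| ∈ {26}
|AD| ∈ {22}
|CD| ∈ {52/3}
|BD| ∈ [4, 48]
|AC| ∈ [14/3, 118/3]
|BC| ∈ [0, 196/3]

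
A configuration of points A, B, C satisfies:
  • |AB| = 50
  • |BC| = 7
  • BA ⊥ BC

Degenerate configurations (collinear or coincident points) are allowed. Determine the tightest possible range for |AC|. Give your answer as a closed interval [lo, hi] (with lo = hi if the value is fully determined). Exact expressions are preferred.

|AC| = √(2549)  (≈ 50.4876)

|AB| ∈ {50}
|BC| ∈ {7}
|AC| ∈ {√(2549)}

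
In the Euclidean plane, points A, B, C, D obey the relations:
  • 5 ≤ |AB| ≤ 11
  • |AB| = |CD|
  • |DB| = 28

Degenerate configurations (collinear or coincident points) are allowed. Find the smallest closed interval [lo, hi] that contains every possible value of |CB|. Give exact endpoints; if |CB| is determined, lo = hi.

|CB| ∈ [17, 39]  (≈ [17.0000, 39.0000])

|AB| ∈ [5, 11]
|BD| ∈ {28}
|CD| ∈ [5, 11]
|AD| ∈ [17, 39]
|BC| ∈ [17, 39]
|AC| ∈ [6, 50]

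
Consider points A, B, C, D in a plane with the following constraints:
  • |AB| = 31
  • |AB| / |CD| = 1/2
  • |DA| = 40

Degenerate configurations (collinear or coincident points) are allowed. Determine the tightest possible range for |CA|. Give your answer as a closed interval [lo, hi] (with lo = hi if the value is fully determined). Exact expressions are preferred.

|CA| ∈ [22, 102]  (≈ [22.0000, 102.0000])

|AB| ∈ {31}
|AD| ∈ {40}
|CD| ∈ {62}
|BD| ∈ [9, 71]
|AC| ∈ [22, 102]
|BC| ∈ [0, 133]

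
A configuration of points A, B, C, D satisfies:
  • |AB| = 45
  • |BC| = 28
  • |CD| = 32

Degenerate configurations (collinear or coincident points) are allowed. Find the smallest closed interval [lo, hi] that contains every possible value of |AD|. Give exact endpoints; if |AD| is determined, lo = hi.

|AB| ∈ {45}
|BC| ∈ {28}
|CD| ∈ {32}
|AC| ∈ [17, 73]
|BD| ∈ [4, 60]
|AD| ∈ [0, 105]

|AD| ∈ [0, 105]  (≈ [0.0000, 105.0000])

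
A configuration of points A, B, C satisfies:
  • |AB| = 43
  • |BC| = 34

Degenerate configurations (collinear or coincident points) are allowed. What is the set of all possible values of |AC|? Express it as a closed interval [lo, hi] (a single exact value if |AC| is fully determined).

|AB| ∈ {43}
|BC| ∈ {34}
|AC| ∈ [9, 77]

|AC| ∈ [9, 77]  (≈ [9.0000, 77.0000])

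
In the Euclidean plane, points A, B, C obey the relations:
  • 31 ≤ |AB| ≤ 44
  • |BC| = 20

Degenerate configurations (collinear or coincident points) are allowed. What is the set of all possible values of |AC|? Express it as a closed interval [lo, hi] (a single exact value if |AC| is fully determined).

|AC| ∈ [11, 64]  (≈ [11.0000, 64.0000])

|AB| ∈ [31, 44]
|BC| ∈ {20}
|AC| ∈ [11, 64]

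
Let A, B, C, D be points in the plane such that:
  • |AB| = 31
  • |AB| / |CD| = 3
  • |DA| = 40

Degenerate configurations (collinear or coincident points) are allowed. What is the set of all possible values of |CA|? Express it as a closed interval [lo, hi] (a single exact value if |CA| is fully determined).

|CA| ∈ [89/3, 151/3]  (≈ [29.6667, 50.3333])

|AB| ∈ {31}
|AD| ∈ {40}
|CD| ∈ {31/3}
|BD| ∈ [9, 71]
|AC| ∈ [89/3, 151/3]
|BC| ∈ [0, 244/3]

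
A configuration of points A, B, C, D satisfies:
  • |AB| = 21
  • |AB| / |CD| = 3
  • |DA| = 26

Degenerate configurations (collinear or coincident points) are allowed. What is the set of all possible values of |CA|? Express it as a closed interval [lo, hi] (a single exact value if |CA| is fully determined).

|AB| ∈ {21}
|AD| ∈ {26}
|CD| ∈ {7}
|BD| ∈ [5, 47]
|AC| ∈ [19, 33]
|BC| ∈ [0, 54]

|CA| ∈ [19, 33]  (≈ [19.0000, 33.0000])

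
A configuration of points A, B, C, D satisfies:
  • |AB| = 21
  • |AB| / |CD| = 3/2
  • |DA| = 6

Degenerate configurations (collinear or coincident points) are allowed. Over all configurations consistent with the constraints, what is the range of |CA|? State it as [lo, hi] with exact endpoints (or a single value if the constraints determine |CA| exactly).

|CA| ∈ [8, 20]  (≈ [8.0000, 20.0000])

|AB| ∈ {21}
|AD| ∈ {6}
|CD| ∈ {14}
|BD| ∈ [15, 27]
|AC| ∈ [8, 20]
|BC| ∈ [1, 41]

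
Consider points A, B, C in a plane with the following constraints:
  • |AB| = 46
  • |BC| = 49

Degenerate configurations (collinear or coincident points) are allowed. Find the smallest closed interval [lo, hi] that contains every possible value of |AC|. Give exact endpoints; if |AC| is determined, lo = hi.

|AB| ∈ {46}
|BC| ∈ {49}
|AC| ∈ [3, 95]

|AC| ∈ [3, 95]  (≈ [3.0000, 95.0000])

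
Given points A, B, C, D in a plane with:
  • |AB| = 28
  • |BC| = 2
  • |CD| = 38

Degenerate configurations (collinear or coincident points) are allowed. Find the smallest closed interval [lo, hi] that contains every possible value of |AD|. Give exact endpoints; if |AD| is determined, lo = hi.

|AB| ∈ {28}
|BC| ∈ {2}
|CD| ∈ {38}
|AC| ∈ [26, 30]
|BD| ∈ [36, 40]
|AD| ∈ [8, 68]

|AD| ∈ [8, 68]  (≈ [8.0000, 68.0000])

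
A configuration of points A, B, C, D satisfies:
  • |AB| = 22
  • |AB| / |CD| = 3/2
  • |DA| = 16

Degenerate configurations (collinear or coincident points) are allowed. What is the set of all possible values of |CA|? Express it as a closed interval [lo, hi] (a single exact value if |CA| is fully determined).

|AB| ∈ {22}
|AD| ∈ {16}
|CD| ∈ {44/3}
|BD| ∈ [6, 38]
|AC| ∈ [4/3, 92/3]
|BC| ∈ [0, 158/3]

|CA| ∈ [4/3, 92/3]  (≈ [1.3333, 30.6667])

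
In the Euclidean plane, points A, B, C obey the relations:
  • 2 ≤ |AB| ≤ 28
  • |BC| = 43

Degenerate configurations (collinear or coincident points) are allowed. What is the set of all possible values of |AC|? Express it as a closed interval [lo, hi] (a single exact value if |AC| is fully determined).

|AC| ∈ [15, 71]  (≈ [15.0000, 71.0000])

|AB| ∈ [2, 28]
|BC| ∈ {43}
|AC| ∈ [15, 71]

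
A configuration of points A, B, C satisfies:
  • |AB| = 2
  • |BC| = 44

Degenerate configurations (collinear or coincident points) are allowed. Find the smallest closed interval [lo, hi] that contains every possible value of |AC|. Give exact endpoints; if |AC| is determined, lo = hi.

|AC| ∈ [42, 46]  (≈ [42.0000, 46.0000])

|AB| ∈ {2}
|BC| ∈ {44}
|AC| ∈ [42, 46]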